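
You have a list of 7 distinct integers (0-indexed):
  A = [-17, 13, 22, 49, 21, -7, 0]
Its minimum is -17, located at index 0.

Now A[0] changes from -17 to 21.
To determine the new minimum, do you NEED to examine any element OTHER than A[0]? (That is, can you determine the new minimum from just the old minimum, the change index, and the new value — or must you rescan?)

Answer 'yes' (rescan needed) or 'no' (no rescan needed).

Old min = -17 at index 0
Change at index 0: -17 -> 21
Index 0 WAS the min and new value 21 > old min -17. Must rescan other elements to find the new min.
Needs rescan: yes

Answer: yes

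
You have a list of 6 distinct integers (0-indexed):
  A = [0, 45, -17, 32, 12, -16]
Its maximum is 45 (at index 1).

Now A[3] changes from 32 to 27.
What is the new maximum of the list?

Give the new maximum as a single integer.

Answer: 45

Derivation:
Old max = 45 (at index 1)
Change: A[3] 32 -> 27
Changed element was NOT the old max.
  New max = max(old_max, new_val) = max(45, 27) = 45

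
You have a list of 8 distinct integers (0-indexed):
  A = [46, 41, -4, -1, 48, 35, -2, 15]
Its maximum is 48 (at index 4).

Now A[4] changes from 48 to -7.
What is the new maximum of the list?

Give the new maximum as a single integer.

Answer: 46

Derivation:
Old max = 48 (at index 4)
Change: A[4] 48 -> -7
Changed element WAS the max -> may need rescan.
  Max of remaining elements: 46
  New max = max(-7, 46) = 46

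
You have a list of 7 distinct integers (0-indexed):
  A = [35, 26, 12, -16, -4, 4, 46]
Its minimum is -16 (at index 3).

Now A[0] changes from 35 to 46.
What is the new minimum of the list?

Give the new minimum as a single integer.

Answer: -16

Derivation:
Old min = -16 (at index 3)
Change: A[0] 35 -> 46
Changed element was NOT the old min.
  New min = min(old_min, new_val) = min(-16, 46) = -16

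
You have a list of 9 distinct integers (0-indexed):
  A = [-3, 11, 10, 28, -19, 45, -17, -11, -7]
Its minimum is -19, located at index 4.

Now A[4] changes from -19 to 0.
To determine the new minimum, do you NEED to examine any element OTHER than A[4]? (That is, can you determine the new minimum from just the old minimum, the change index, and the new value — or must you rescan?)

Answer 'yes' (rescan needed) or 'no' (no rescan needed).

Answer: yes

Derivation:
Old min = -19 at index 4
Change at index 4: -19 -> 0
Index 4 WAS the min and new value 0 > old min -19. Must rescan other elements to find the new min.
Needs rescan: yes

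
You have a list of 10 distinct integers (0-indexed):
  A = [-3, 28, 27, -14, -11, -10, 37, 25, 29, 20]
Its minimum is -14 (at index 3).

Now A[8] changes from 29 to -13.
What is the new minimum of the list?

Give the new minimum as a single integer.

Old min = -14 (at index 3)
Change: A[8] 29 -> -13
Changed element was NOT the old min.
  New min = min(old_min, new_val) = min(-14, -13) = -14

Answer: -14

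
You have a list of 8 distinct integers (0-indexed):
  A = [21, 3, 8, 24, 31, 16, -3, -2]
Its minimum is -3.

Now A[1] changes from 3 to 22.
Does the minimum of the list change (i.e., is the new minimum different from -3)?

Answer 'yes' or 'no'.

Old min = -3
Change: A[1] 3 -> 22
Changed element was NOT the min; min changes only if 22 < -3.
New min = -3; changed? no

Answer: no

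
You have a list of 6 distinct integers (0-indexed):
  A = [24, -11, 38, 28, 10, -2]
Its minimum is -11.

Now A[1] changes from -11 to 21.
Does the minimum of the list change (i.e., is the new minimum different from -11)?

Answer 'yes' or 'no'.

Answer: yes

Derivation:
Old min = -11
Change: A[1] -11 -> 21
Changed element was the min; new min must be rechecked.
New min = -2; changed? yes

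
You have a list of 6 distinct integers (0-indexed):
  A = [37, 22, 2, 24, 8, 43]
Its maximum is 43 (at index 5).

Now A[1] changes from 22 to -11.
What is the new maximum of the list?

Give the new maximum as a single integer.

Old max = 43 (at index 5)
Change: A[1] 22 -> -11
Changed element was NOT the old max.
  New max = max(old_max, new_val) = max(43, -11) = 43

Answer: 43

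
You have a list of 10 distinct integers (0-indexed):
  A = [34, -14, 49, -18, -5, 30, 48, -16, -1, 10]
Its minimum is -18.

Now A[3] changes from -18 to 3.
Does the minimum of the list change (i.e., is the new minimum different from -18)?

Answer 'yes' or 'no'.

Answer: yes

Derivation:
Old min = -18
Change: A[3] -18 -> 3
Changed element was the min; new min must be rechecked.
New min = -16; changed? yes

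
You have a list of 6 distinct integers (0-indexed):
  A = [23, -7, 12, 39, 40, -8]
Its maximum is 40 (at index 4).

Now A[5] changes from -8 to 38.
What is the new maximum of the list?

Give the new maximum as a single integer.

Answer: 40

Derivation:
Old max = 40 (at index 4)
Change: A[5] -8 -> 38
Changed element was NOT the old max.
  New max = max(old_max, new_val) = max(40, 38) = 40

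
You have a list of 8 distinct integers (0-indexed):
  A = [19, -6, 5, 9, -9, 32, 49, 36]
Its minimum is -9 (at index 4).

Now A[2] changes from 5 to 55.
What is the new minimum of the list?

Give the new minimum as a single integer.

Answer: -9

Derivation:
Old min = -9 (at index 4)
Change: A[2] 5 -> 55
Changed element was NOT the old min.
  New min = min(old_min, new_val) = min(-9, 55) = -9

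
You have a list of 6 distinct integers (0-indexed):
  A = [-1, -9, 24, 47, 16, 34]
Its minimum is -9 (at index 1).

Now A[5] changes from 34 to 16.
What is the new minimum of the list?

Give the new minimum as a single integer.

Answer: -9

Derivation:
Old min = -9 (at index 1)
Change: A[5] 34 -> 16
Changed element was NOT the old min.
  New min = min(old_min, new_val) = min(-9, 16) = -9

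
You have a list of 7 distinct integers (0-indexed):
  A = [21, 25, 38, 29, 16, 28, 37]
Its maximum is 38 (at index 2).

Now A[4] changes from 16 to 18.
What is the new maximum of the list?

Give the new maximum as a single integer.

Old max = 38 (at index 2)
Change: A[4] 16 -> 18
Changed element was NOT the old max.
  New max = max(old_max, new_val) = max(38, 18) = 38

Answer: 38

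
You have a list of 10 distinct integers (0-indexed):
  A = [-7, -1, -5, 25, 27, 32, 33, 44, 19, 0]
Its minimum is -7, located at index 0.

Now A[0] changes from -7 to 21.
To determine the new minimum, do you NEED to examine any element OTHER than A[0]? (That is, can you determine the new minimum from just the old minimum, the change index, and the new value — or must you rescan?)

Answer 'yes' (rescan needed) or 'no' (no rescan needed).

Answer: yes

Derivation:
Old min = -7 at index 0
Change at index 0: -7 -> 21
Index 0 WAS the min and new value 21 > old min -7. Must rescan other elements to find the new min.
Needs rescan: yes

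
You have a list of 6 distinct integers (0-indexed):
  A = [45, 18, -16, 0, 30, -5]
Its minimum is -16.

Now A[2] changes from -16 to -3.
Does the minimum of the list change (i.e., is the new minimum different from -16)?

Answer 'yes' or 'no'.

Old min = -16
Change: A[2] -16 -> -3
Changed element was the min; new min must be rechecked.
New min = -5; changed? yes

Answer: yes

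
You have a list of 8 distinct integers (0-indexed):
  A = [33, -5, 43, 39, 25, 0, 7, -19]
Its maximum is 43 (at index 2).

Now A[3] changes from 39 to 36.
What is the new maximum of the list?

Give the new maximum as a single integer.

Answer: 43

Derivation:
Old max = 43 (at index 2)
Change: A[3] 39 -> 36
Changed element was NOT the old max.
  New max = max(old_max, new_val) = max(43, 36) = 43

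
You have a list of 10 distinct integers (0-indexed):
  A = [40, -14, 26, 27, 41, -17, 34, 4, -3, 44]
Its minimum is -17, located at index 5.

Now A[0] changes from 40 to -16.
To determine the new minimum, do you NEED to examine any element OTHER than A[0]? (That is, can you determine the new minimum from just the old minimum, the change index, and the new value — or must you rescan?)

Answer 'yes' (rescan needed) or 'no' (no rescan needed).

Answer: no

Derivation:
Old min = -17 at index 5
Change at index 0: 40 -> -16
Index 0 was NOT the min. New min = min(-17, -16). No rescan of other elements needed.
Needs rescan: no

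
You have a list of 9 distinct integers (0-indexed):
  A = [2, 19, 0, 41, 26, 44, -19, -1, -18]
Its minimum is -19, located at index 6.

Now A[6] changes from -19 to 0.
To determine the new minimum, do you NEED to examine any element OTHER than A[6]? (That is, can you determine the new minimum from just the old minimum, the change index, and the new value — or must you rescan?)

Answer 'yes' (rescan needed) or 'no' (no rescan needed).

Old min = -19 at index 6
Change at index 6: -19 -> 0
Index 6 WAS the min and new value 0 > old min -19. Must rescan other elements to find the new min.
Needs rescan: yes

Answer: yes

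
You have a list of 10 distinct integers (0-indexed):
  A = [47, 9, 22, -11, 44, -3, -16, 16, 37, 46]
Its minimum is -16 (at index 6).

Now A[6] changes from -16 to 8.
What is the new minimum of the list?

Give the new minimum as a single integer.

Answer: -11

Derivation:
Old min = -16 (at index 6)
Change: A[6] -16 -> 8
Changed element WAS the min. Need to check: is 8 still <= all others?
  Min of remaining elements: -11
  New min = min(8, -11) = -11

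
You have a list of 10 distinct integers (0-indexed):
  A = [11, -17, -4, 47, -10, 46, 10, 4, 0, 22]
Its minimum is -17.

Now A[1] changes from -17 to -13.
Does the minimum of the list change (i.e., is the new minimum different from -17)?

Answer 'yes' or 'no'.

Old min = -17
Change: A[1] -17 -> -13
Changed element was the min; new min must be rechecked.
New min = -13; changed? yes

Answer: yes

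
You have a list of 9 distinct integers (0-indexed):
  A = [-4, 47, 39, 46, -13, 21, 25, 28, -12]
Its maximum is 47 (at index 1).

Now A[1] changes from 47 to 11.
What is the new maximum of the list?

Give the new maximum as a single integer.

Old max = 47 (at index 1)
Change: A[1] 47 -> 11
Changed element WAS the max -> may need rescan.
  Max of remaining elements: 46
  New max = max(11, 46) = 46

Answer: 46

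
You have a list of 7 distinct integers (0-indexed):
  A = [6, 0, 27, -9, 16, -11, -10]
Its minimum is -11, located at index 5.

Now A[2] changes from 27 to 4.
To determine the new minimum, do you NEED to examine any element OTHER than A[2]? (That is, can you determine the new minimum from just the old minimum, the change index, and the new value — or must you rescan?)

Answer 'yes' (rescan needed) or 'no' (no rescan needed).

Answer: no

Derivation:
Old min = -11 at index 5
Change at index 2: 27 -> 4
Index 2 was NOT the min. New min = min(-11, 4). No rescan of other elements needed.
Needs rescan: no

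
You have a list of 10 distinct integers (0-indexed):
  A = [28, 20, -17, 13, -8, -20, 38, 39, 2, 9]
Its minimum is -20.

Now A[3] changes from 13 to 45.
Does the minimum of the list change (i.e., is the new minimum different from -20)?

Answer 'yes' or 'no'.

Answer: no

Derivation:
Old min = -20
Change: A[3] 13 -> 45
Changed element was NOT the min; min changes only if 45 < -20.
New min = -20; changed? no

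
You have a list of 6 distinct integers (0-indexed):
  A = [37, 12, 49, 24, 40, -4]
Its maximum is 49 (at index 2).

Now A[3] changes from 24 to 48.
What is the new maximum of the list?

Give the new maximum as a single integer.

Answer: 49

Derivation:
Old max = 49 (at index 2)
Change: A[3] 24 -> 48
Changed element was NOT the old max.
  New max = max(old_max, new_val) = max(49, 48) = 49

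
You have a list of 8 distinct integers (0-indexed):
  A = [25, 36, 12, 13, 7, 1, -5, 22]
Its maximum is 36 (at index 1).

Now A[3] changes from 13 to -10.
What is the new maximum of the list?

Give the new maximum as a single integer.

Answer: 36

Derivation:
Old max = 36 (at index 1)
Change: A[3] 13 -> -10
Changed element was NOT the old max.
  New max = max(old_max, new_val) = max(36, -10) = 36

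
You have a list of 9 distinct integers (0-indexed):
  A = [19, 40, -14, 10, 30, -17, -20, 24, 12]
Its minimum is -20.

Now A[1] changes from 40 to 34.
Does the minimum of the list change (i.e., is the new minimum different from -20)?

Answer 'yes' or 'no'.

Old min = -20
Change: A[1] 40 -> 34
Changed element was NOT the min; min changes only if 34 < -20.
New min = -20; changed? no

Answer: no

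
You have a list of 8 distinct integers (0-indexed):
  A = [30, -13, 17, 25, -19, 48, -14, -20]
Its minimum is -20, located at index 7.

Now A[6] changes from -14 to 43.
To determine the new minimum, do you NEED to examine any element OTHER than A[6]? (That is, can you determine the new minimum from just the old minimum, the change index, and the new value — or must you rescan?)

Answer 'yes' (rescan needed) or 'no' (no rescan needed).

Old min = -20 at index 7
Change at index 6: -14 -> 43
Index 6 was NOT the min. New min = min(-20, 43). No rescan of other elements needed.
Needs rescan: no

Answer: no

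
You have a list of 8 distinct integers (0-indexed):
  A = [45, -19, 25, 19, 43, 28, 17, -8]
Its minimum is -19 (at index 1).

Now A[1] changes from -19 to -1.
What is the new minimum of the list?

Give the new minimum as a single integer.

Old min = -19 (at index 1)
Change: A[1] -19 -> -1
Changed element WAS the min. Need to check: is -1 still <= all others?
  Min of remaining elements: -8
  New min = min(-1, -8) = -8

Answer: -8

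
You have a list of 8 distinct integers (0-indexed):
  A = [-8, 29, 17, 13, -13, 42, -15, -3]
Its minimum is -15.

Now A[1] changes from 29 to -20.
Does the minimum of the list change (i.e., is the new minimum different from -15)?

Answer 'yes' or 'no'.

Answer: yes

Derivation:
Old min = -15
Change: A[1] 29 -> -20
Changed element was NOT the min; min changes only if -20 < -15.
New min = -20; changed? yes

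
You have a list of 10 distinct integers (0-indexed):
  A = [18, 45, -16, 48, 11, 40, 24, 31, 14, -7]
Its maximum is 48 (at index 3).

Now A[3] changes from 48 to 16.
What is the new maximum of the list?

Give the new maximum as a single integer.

Answer: 45

Derivation:
Old max = 48 (at index 3)
Change: A[3] 48 -> 16
Changed element WAS the max -> may need rescan.
  Max of remaining elements: 45
  New max = max(16, 45) = 45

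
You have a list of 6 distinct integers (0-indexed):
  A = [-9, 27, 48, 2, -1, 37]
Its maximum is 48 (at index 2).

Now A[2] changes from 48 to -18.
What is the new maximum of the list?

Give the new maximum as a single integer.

Old max = 48 (at index 2)
Change: A[2] 48 -> -18
Changed element WAS the max -> may need rescan.
  Max of remaining elements: 37
  New max = max(-18, 37) = 37

Answer: 37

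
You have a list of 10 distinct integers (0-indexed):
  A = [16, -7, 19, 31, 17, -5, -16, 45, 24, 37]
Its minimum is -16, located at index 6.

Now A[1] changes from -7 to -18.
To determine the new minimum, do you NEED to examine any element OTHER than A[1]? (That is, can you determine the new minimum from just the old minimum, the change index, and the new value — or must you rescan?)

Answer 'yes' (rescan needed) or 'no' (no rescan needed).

Answer: no

Derivation:
Old min = -16 at index 6
Change at index 1: -7 -> -18
Index 1 was NOT the min. New min = min(-16, -18). No rescan of other elements needed.
Needs rescan: no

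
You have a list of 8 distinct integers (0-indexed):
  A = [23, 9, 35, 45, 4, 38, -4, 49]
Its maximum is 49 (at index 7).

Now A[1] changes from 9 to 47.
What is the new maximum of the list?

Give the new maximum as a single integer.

Old max = 49 (at index 7)
Change: A[1] 9 -> 47
Changed element was NOT the old max.
  New max = max(old_max, new_val) = max(49, 47) = 49

Answer: 49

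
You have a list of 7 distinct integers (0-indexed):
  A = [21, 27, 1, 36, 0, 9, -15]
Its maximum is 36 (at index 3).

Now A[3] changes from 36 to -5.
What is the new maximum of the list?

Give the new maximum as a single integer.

Old max = 36 (at index 3)
Change: A[3] 36 -> -5
Changed element WAS the max -> may need rescan.
  Max of remaining elements: 27
  New max = max(-5, 27) = 27

Answer: 27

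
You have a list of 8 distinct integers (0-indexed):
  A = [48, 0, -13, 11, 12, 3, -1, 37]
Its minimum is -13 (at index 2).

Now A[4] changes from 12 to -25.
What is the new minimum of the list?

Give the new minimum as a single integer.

Old min = -13 (at index 2)
Change: A[4] 12 -> -25
Changed element was NOT the old min.
  New min = min(old_min, new_val) = min(-13, -25) = -25

Answer: -25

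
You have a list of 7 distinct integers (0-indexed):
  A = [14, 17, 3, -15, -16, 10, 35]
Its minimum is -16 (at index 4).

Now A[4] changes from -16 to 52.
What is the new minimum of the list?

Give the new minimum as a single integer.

Answer: -15

Derivation:
Old min = -16 (at index 4)
Change: A[4] -16 -> 52
Changed element WAS the min. Need to check: is 52 still <= all others?
  Min of remaining elements: -15
  New min = min(52, -15) = -15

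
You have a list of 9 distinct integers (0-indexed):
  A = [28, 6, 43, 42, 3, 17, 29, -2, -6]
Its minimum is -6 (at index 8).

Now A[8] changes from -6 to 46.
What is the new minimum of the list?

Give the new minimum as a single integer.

Answer: -2

Derivation:
Old min = -6 (at index 8)
Change: A[8] -6 -> 46
Changed element WAS the min. Need to check: is 46 still <= all others?
  Min of remaining elements: -2
  New min = min(46, -2) = -2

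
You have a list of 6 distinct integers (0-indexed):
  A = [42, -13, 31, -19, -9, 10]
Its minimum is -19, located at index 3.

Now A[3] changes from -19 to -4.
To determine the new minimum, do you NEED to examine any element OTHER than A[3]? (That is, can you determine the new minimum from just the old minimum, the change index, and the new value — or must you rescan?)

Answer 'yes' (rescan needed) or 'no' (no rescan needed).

Old min = -19 at index 3
Change at index 3: -19 -> -4
Index 3 WAS the min and new value -4 > old min -19. Must rescan other elements to find the new min.
Needs rescan: yes

Answer: yes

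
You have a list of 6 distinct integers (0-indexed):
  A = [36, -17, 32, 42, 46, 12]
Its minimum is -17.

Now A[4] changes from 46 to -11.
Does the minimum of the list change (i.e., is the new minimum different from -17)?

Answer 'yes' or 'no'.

Old min = -17
Change: A[4] 46 -> -11
Changed element was NOT the min; min changes only if -11 < -17.
New min = -17; changed? no

Answer: no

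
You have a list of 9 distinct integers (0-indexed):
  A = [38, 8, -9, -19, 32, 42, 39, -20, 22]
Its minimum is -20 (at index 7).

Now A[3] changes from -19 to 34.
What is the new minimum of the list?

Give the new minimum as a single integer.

Old min = -20 (at index 7)
Change: A[3] -19 -> 34
Changed element was NOT the old min.
  New min = min(old_min, new_val) = min(-20, 34) = -20

Answer: -20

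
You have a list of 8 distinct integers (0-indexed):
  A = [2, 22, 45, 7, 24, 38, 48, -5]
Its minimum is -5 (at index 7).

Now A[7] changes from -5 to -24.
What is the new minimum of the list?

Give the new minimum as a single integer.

Answer: -24

Derivation:
Old min = -5 (at index 7)
Change: A[7] -5 -> -24
Changed element WAS the min. Need to check: is -24 still <= all others?
  Min of remaining elements: 2
  New min = min(-24, 2) = -24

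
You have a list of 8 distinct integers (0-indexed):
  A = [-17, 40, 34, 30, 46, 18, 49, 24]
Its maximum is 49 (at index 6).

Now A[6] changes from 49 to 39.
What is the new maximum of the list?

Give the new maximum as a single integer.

Old max = 49 (at index 6)
Change: A[6] 49 -> 39
Changed element WAS the max -> may need rescan.
  Max of remaining elements: 46
  New max = max(39, 46) = 46

Answer: 46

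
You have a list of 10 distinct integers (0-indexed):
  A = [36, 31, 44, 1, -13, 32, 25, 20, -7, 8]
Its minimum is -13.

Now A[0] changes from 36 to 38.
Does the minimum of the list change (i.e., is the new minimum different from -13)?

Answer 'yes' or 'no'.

Old min = -13
Change: A[0] 36 -> 38
Changed element was NOT the min; min changes only if 38 < -13.
New min = -13; changed? no

Answer: no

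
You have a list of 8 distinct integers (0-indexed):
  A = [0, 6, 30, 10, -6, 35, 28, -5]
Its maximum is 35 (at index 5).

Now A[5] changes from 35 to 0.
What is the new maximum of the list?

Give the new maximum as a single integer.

Old max = 35 (at index 5)
Change: A[5] 35 -> 0
Changed element WAS the max -> may need rescan.
  Max of remaining elements: 30
  New max = max(0, 30) = 30

Answer: 30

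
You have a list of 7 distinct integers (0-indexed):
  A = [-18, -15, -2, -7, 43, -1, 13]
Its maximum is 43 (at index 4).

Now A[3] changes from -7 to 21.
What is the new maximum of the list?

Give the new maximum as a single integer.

Answer: 43

Derivation:
Old max = 43 (at index 4)
Change: A[3] -7 -> 21
Changed element was NOT the old max.
  New max = max(old_max, new_val) = max(43, 21) = 43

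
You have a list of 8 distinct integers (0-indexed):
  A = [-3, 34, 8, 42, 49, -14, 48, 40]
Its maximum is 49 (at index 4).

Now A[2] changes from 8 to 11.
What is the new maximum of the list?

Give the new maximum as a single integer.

Answer: 49

Derivation:
Old max = 49 (at index 4)
Change: A[2] 8 -> 11
Changed element was NOT the old max.
  New max = max(old_max, new_val) = max(49, 11) = 49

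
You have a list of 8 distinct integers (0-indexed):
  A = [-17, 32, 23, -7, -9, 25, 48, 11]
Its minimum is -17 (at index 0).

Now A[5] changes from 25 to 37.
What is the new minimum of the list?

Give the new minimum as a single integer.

Old min = -17 (at index 0)
Change: A[5] 25 -> 37
Changed element was NOT the old min.
  New min = min(old_min, new_val) = min(-17, 37) = -17

Answer: -17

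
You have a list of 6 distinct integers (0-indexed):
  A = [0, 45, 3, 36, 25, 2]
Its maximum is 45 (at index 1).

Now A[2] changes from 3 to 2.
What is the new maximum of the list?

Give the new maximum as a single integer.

Answer: 45

Derivation:
Old max = 45 (at index 1)
Change: A[2] 3 -> 2
Changed element was NOT the old max.
  New max = max(old_max, new_val) = max(45, 2) = 45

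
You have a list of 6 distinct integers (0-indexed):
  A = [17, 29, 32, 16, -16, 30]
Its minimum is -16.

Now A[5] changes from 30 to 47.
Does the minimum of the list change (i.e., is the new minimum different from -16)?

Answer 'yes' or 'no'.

Old min = -16
Change: A[5] 30 -> 47
Changed element was NOT the min; min changes only if 47 < -16.
New min = -16; changed? no

Answer: no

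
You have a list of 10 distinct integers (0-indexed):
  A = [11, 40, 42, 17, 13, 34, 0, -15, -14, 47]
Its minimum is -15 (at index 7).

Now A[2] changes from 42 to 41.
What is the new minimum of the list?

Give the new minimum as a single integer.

Old min = -15 (at index 7)
Change: A[2] 42 -> 41
Changed element was NOT the old min.
  New min = min(old_min, new_val) = min(-15, 41) = -15

Answer: -15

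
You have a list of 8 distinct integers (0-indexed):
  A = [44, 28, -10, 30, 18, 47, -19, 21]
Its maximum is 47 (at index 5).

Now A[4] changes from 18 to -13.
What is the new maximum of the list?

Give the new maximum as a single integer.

Old max = 47 (at index 5)
Change: A[4] 18 -> -13
Changed element was NOT the old max.
  New max = max(old_max, new_val) = max(47, -13) = 47

Answer: 47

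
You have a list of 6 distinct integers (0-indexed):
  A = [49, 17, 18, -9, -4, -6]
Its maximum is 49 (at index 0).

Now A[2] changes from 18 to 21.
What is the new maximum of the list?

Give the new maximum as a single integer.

Answer: 49

Derivation:
Old max = 49 (at index 0)
Change: A[2] 18 -> 21
Changed element was NOT the old max.
  New max = max(old_max, new_val) = max(49, 21) = 49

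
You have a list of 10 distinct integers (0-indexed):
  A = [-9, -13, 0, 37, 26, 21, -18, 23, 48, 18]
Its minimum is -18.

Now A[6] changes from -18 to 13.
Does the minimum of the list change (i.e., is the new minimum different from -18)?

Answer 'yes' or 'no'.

Answer: yes

Derivation:
Old min = -18
Change: A[6] -18 -> 13
Changed element was the min; new min must be rechecked.
New min = -13; changed? yes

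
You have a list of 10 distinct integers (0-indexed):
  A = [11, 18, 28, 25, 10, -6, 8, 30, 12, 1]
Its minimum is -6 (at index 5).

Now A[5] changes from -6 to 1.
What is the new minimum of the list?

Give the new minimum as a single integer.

Old min = -6 (at index 5)
Change: A[5] -6 -> 1
Changed element WAS the min. Need to check: is 1 still <= all others?
  Min of remaining elements: 1
  New min = min(1, 1) = 1

Answer: 1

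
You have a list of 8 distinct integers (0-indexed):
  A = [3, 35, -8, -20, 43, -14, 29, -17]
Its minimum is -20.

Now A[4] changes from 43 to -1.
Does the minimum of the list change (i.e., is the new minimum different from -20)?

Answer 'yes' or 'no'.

Old min = -20
Change: A[4] 43 -> -1
Changed element was NOT the min; min changes only if -1 < -20.
New min = -20; changed? no

Answer: no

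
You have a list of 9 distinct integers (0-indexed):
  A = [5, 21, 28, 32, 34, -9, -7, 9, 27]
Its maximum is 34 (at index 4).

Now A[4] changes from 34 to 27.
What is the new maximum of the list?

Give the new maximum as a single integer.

Old max = 34 (at index 4)
Change: A[4] 34 -> 27
Changed element WAS the max -> may need rescan.
  Max of remaining elements: 32
  New max = max(27, 32) = 32

Answer: 32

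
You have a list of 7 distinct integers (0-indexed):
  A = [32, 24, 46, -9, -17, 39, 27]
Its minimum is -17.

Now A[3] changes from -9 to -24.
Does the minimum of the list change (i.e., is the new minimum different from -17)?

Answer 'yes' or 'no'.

Answer: yes

Derivation:
Old min = -17
Change: A[3] -9 -> -24
Changed element was NOT the min; min changes only if -24 < -17.
New min = -24; changed? yes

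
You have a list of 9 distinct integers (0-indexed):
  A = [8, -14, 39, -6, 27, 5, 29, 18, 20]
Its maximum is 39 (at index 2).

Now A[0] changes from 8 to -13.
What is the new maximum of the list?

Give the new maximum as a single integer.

Answer: 39

Derivation:
Old max = 39 (at index 2)
Change: A[0] 8 -> -13
Changed element was NOT the old max.
  New max = max(old_max, new_val) = max(39, -13) = 39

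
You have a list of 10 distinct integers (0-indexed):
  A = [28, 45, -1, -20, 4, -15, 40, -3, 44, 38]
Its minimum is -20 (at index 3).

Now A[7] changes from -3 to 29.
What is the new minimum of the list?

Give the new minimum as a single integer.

Answer: -20

Derivation:
Old min = -20 (at index 3)
Change: A[7] -3 -> 29
Changed element was NOT the old min.
  New min = min(old_min, new_val) = min(-20, 29) = -20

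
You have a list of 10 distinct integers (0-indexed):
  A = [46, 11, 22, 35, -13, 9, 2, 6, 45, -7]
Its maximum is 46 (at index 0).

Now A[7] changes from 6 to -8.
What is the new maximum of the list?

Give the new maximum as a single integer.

Old max = 46 (at index 0)
Change: A[7] 6 -> -8
Changed element was NOT the old max.
  New max = max(old_max, new_val) = max(46, -8) = 46

Answer: 46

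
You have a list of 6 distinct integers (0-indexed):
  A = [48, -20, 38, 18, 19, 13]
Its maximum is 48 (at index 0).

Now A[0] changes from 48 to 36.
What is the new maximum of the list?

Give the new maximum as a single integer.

Answer: 38

Derivation:
Old max = 48 (at index 0)
Change: A[0] 48 -> 36
Changed element WAS the max -> may need rescan.
  Max of remaining elements: 38
  New max = max(36, 38) = 38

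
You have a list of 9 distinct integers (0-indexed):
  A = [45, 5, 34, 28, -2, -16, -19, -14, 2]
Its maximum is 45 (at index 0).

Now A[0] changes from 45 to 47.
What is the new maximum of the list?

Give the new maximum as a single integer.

Old max = 45 (at index 0)
Change: A[0] 45 -> 47
Changed element WAS the max -> may need rescan.
  Max of remaining elements: 34
  New max = max(47, 34) = 47

Answer: 47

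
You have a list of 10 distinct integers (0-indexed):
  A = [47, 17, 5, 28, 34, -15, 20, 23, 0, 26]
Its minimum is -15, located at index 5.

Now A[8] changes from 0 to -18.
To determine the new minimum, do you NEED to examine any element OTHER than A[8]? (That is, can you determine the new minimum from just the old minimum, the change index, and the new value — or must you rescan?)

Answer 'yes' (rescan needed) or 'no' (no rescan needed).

Old min = -15 at index 5
Change at index 8: 0 -> -18
Index 8 was NOT the min. New min = min(-15, -18). No rescan of other elements needed.
Needs rescan: no

Answer: no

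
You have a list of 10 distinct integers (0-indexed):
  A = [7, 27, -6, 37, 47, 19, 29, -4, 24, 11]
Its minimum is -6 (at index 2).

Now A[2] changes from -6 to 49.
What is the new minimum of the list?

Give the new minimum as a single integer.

Answer: -4

Derivation:
Old min = -6 (at index 2)
Change: A[2] -6 -> 49
Changed element WAS the min. Need to check: is 49 still <= all others?
  Min of remaining elements: -4
  New min = min(49, -4) = -4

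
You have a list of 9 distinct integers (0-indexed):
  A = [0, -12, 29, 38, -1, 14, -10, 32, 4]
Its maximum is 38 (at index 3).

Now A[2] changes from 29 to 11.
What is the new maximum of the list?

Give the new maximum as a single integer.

Old max = 38 (at index 3)
Change: A[2] 29 -> 11
Changed element was NOT the old max.
  New max = max(old_max, new_val) = max(38, 11) = 38

Answer: 38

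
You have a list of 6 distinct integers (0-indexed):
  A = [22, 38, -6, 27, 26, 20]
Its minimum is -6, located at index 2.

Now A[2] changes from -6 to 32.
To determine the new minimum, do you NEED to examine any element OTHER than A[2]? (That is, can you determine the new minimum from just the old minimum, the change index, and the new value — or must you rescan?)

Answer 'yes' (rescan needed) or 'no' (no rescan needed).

Answer: yes

Derivation:
Old min = -6 at index 2
Change at index 2: -6 -> 32
Index 2 WAS the min and new value 32 > old min -6. Must rescan other elements to find the new min.
Needs rescan: yes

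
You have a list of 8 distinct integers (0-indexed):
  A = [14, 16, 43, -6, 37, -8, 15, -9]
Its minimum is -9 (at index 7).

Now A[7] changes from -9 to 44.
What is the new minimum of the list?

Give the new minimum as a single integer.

Old min = -9 (at index 7)
Change: A[7] -9 -> 44
Changed element WAS the min. Need to check: is 44 still <= all others?
  Min of remaining elements: -8
  New min = min(44, -8) = -8

Answer: -8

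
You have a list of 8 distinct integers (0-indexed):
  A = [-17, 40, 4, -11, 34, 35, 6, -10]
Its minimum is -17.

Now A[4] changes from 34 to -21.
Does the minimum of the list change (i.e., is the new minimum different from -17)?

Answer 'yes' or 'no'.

Answer: yes

Derivation:
Old min = -17
Change: A[4] 34 -> -21
Changed element was NOT the min; min changes only if -21 < -17.
New min = -21; changed? yes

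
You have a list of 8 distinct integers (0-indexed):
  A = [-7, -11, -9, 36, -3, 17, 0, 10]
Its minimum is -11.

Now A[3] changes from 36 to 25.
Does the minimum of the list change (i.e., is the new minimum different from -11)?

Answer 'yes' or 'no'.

Answer: no

Derivation:
Old min = -11
Change: A[3] 36 -> 25
Changed element was NOT the min; min changes only if 25 < -11.
New min = -11; changed? no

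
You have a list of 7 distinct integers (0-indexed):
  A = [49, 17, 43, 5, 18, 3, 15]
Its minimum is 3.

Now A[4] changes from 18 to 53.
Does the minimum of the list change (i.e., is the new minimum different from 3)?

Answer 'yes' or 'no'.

Old min = 3
Change: A[4] 18 -> 53
Changed element was NOT the min; min changes only if 53 < 3.
New min = 3; changed? no

Answer: no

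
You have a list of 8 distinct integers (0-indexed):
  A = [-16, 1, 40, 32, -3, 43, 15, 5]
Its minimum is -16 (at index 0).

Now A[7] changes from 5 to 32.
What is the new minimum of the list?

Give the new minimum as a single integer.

Answer: -16

Derivation:
Old min = -16 (at index 0)
Change: A[7] 5 -> 32
Changed element was NOT the old min.
  New min = min(old_min, new_val) = min(-16, 32) = -16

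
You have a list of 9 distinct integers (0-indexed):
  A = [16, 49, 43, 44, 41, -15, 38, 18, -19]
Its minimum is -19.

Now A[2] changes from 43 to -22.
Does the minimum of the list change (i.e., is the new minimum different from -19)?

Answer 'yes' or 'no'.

Old min = -19
Change: A[2] 43 -> -22
Changed element was NOT the min; min changes only if -22 < -19.
New min = -22; changed? yes

Answer: yes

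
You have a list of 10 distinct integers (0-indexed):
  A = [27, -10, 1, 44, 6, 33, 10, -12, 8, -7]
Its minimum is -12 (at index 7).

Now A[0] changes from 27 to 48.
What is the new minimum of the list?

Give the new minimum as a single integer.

Old min = -12 (at index 7)
Change: A[0] 27 -> 48
Changed element was NOT the old min.
  New min = min(old_min, new_val) = min(-12, 48) = -12

Answer: -12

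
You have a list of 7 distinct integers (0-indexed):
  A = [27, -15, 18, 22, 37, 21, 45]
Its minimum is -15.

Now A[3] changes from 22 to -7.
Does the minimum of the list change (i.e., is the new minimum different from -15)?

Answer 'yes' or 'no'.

Answer: no

Derivation:
Old min = -15
Change: A[3] 22 -> -7
Changed element was NOT the min; min changes only if -7 < -15.
New min = -15; changed? no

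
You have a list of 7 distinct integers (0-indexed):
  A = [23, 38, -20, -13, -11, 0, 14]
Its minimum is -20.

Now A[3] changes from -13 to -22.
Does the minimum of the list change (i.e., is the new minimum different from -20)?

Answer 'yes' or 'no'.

Answer: yes

Derivation:
Old min = -20
Change: A[3] -13 -> -22
Changed element was NOT the min; min changes only if -22 < -20.
New min = -22; changed? yes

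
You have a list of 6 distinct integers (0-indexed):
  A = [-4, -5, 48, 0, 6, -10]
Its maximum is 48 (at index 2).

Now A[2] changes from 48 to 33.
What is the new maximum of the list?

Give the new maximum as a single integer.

Old max = 48 (at index 2)
Change: A[2] 48 -> 33
Changed element WAS the max -> may need rescan.
  Max of remaining elements: 6
  New max = max(33, 6) = 33

Answer: 33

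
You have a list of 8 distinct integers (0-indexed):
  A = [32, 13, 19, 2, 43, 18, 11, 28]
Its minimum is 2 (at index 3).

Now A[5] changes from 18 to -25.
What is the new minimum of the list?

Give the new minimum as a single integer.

Answer: -25

Derivation:
Old min = 2 (at index 3)
Change: A[5] 18 -> -25
Changed element was NOT the old min.
  New min = min(old_min, new_val) = min(2, -25) = -25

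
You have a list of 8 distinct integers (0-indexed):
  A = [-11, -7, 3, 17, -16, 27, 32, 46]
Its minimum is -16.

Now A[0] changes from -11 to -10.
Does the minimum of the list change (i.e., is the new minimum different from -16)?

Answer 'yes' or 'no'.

Answer: no

Derivation:
Old min = -16
Change: A[0] -11 -> -10
Changed element was NOT the min; min changes only if -10 < -16.
New min = -16; changed? no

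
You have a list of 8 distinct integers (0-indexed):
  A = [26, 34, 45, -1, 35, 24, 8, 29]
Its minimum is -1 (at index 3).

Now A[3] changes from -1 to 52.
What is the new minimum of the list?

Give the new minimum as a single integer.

Answer: 8

Derivation:
Old min = -1 (at index 3)
Change: A[3] -1 -> 52
Changed element WAS the min. Need to check: is 52 still <= all others?
  Min of remaining elements: 8
  New min = min(52, 8) = 8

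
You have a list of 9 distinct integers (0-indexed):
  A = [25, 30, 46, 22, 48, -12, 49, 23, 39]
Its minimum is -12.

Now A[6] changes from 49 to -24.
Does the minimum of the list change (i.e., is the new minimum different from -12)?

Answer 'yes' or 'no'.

Old min = -12
Change: A[6] 49 -> -24
Changed element was NOT the min; min changes only if -24 < -12.
New min = -24; changed? yes

Answer: yes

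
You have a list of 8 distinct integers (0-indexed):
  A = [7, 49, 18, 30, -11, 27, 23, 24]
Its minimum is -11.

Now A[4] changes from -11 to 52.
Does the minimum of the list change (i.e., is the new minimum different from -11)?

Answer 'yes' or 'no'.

Answer: yes

Derivation:
Old min = -11
Change: A[4] -11 -> 52
Changed element was the min; new min must be rechecked.
New min = 7; changed? yes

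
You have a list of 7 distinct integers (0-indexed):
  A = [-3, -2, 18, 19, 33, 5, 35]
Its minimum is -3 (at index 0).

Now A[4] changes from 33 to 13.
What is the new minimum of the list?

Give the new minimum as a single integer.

Old min = -3 (at index 0)
Change: A[4] 33 -> 13
Changed element was NOT the old min.
  New min = min(old_min, new_val) = min(-3, 13) = -3

Answer: -3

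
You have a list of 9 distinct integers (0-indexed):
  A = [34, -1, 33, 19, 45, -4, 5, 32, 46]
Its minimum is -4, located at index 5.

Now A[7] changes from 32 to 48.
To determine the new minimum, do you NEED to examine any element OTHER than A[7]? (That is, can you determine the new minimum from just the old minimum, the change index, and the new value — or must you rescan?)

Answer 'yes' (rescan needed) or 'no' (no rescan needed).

Answer: no

Derivation:
Old min = -4 at index 5
Change at index 7: 32 -> 48
Index 7 was NOT the min. New min = min(-4, 48). No rescan of other elements needed.
Needs rescan: no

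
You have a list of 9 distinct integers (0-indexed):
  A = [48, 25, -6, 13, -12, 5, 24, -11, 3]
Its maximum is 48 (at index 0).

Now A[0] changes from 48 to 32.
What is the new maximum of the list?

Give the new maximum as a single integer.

Answer: 32

Derivation:
Old max = 48 (at index 0)
Change: A[0] 48 -> 32
Changed element WAS the max -> may need rescan.
  Max of remaining elements: 25
  New max = max(32, 25) = 32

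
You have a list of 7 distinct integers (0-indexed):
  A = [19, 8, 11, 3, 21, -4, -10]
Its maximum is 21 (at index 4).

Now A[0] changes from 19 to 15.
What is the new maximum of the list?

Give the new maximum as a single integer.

Old max = 21 (at index 4)
Change: A[0] 19 -> 15
Changed element was NOT the old max.
  New max = max(old_max, new_val) = max(21, 15) = 21

Answer: 21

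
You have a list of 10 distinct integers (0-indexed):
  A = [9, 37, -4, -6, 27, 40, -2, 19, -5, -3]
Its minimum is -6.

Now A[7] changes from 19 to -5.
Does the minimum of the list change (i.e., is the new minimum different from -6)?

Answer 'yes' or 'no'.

Answer: no

Derivation:
Old min = -6
Change: A[7] 19 -> -5
Changed element was NOT the min; min changes only if -5 < -6.
New min = -6; changed? no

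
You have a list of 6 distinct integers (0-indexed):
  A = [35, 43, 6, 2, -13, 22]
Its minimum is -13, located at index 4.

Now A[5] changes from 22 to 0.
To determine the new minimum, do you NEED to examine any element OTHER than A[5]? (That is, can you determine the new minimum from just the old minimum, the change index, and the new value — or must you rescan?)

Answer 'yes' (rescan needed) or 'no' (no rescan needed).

Answer: no

Derivation:
Old min = -13 at index 4
Change at index 5: 22 -> 0
Index 5 was NOT the min. New min = min(-13, 0). No rescan of other elements needed.
Needs rescan: no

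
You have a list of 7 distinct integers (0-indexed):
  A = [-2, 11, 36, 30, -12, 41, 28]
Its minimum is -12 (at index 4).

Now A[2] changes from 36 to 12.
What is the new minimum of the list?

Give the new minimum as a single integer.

Answer: -12

Derivation:
Old min = -12 (at index 4)
Change: A[2] 36 -> 12
Changed element was NOT the old min.
  New min = min(old_min, new_val) = min(-12, 12) = -12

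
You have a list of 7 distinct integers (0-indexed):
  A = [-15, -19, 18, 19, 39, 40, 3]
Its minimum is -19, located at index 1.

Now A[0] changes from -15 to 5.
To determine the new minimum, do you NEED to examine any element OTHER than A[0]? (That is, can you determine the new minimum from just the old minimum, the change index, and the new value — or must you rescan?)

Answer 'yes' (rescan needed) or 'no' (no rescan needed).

Old min = -19 at index 1
Change at index 0: -15 -> 5
Index 0 was NOT the min. New min = min(-19, 5). No rescan of other elements needed.
Needs rescan: no

Answer: no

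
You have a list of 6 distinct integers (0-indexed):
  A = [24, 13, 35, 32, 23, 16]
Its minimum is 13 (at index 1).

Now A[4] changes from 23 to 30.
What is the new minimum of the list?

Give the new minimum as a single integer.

Answer: 13

Derivation:
Old min = 13 (at index 1)
Change: A[4] 23 -> 30
Changed element was NOT the old min.
  New min = min(old_min, new_val) = min(13, 30) = 13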